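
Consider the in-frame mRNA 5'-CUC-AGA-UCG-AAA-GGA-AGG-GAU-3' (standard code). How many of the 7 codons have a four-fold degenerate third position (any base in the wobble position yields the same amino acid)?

Codon 1 CUC (Leu): third position 4-fold.
Codon 2 AGA (Arg): third position 2-fold.
Codon 3 UCG (Ser): third position 4-fold.
Codon 4 AAA (Lys): third position 2-fold.
Codon 5 GGA (Gly): third position 4-fold.
Codon 6 AGG (Arg): third position 2-fold.
Codon 7 GAU (Asp): third position 2-fold.
Four-fold degenerate third positions: 3.

3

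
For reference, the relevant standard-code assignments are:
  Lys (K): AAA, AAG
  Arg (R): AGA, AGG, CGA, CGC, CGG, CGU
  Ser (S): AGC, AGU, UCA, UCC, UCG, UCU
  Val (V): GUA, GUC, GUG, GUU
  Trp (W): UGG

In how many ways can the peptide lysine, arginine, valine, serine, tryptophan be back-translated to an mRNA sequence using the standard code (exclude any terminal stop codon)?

288

Lys: 2 codons.
Arg: 6 codons.
Val: 4 codons.
Ser: 6 codons.
Trp: 1 codon.
2 × 6 × 4 × 6 × 1 = 288.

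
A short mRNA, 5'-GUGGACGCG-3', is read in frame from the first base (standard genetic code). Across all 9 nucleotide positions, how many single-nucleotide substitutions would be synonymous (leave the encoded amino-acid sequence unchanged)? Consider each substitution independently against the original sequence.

7

Codon 1 (GUG, Val): 3 synonymous substitutions.
Codon 2 (GAC, Asp): 1 synonymous substitution.
Codon 3 (GCG, Ala): 3 synonymous substitutions.
Total: 3 + 1 + 3 = 7.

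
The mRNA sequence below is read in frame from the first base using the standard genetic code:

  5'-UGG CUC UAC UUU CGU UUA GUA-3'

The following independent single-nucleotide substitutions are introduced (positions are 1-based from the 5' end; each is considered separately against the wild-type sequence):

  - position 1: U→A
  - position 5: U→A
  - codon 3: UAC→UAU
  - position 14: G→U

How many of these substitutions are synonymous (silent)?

1

Codon 1: UGG (Trp) → AGG (Arg) — missense.
Codon 2: CUC (Leu) → CAC (His) — missense.
Codon 3: UAC (Tyr) → UAU (Tyr) — synonymous.
Codon 5: CGU (Arg) → CUU (Leu) — missense.
Synonymous: 1 of 4.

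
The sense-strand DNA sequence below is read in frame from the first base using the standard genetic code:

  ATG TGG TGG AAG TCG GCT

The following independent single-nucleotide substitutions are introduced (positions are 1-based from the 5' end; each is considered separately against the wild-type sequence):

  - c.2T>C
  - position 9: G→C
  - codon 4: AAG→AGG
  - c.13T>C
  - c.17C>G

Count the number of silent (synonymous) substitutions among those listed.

0

Codon 1: ATG (Met) → ACG (Thr) — missense.
Codon 3: TGG (Trp) → TGC (Cys) — missense.
Codon 4: AAG (Lys) → AGG (Arg) — missense.
Codon 5: TCG (Ser) → CCG (Pro) — missense.
Codon 6: GCT (Ala) → GGT (Gly) — missense.
Synonymous: 0 of 5.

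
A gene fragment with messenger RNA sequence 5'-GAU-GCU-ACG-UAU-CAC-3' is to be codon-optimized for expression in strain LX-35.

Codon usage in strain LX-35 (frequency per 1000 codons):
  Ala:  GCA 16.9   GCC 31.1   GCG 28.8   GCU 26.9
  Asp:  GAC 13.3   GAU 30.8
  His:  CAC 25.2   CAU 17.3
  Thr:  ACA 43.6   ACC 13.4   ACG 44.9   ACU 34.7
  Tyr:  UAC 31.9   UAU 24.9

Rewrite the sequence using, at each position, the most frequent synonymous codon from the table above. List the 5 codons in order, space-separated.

Codon 1 (Asp): best is GAU at 30.8.
Codon 2 (Ala): best is GCC at 31.1.
Codon 3 (Thr): best is ACG at 44.9.
Codon 4 (Tyr): best is UAC at 31.9.
Codon 5 (His): best is CAC at 25.2.

GAU GCC ACG UAC CAC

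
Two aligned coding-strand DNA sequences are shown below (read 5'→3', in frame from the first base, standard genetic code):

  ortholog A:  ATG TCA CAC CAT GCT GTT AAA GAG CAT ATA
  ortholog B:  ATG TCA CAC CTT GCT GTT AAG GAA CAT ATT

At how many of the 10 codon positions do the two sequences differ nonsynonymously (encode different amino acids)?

Codon 1: ATG Met / ATG Met — identical.
Codon 2: TCA Ser / TCA Ser — identical.
Codon 3: CAC His / CAC His — identical.
Codon 4: CAT His / CTT Leu — nonsynonymous.
Codon 5: GCT Ala / GCT Ala — identical.
Codon 6: GTT Val / GTT Val — identical.
Codon 7: AAA Lys / AAG Lys — synonymous.
Codon 8: GAG Glu / GAA Glu — synonymous.
Codon 9: CAT His / CAT His — identical.
Codon 10: ATA Ile / ATT Ile — synonymous.
Nonsynonymous differences: 1.

1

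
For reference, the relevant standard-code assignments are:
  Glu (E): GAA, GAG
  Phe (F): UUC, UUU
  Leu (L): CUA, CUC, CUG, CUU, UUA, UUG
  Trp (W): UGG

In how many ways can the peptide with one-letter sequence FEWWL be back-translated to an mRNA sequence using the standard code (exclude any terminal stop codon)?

Phe: 2 codons.
Glu: 2 codons.
Trp: 1 codon.
Trp: 1 codon.
Leu: 6 codons.
2 × 2 × 1 × 1 × 6 = 24.

24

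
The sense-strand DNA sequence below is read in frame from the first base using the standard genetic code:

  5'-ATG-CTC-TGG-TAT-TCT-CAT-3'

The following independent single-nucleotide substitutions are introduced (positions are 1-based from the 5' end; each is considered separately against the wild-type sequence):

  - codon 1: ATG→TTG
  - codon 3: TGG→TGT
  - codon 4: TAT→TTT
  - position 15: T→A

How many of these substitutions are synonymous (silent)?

1

Codon 1: ATG (Met) → TTG (Leu) — missense.
Codon 3: TGG (Trp) → TGT (Cys) — missense.
Codon 4: TAT (Tyr) → TTT (Phe) — missense.
Codon 5: TCT (Ser) → TCA (Ser) — synonymous.
Synonymous: 1 of 4.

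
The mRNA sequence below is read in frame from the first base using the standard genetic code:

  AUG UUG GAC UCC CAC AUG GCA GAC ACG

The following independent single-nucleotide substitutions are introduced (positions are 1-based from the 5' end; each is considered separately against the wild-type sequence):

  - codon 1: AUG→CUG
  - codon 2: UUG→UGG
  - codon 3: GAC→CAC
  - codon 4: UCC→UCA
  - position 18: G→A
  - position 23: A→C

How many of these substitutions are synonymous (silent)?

1

Codon 1: AUG (Met) → CUG (Leu) — missense.
Codon 2: UUG (Leu) → UGG (Trp) — missense.
Codon 3: GAC (Asp) → CAC (His) — missense.
Codon 4: UCC (Ser) → UCA (Ser) — synonymous.
Codon 6: AUG (Met) → AUA (Ile) — missense.
Codon 8: GAC (Asp) → GCC (Ala) — missense.
Synonymous: 1 of 6.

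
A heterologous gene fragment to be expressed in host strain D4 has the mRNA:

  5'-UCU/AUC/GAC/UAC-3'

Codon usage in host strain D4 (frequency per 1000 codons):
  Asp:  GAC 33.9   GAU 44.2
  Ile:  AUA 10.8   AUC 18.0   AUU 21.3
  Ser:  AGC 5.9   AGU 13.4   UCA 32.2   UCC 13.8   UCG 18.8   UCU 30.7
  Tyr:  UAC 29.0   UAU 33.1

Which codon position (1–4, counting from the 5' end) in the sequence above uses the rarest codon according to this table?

Codon 1 UCU (Ser): 30.7 per 1000.
Codon 2 AUC (Ile): 18.0 per 1000.
Codon 3 GAC (Asp): 33.9 per 1000.
Codon 4 UAC (Tyr): 29.0 per 1000.
Lowest frequency is 18.0 at codon 2.

2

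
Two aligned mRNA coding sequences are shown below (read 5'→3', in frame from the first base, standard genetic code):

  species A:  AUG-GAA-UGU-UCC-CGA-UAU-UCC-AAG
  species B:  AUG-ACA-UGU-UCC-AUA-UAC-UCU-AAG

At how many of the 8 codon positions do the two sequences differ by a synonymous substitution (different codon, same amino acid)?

Codon 1: AUG Met / AUG Met — identical.
Codon 2: GAA Glu / ACA Thr — nonsynonymous.
Codon 3: UGU Cys / UGU Cys — identical.
Codon 4: UCC Ser / UCC Ser — identical.
Codon 5: CGA Arg / AUA Ile — nonsynonymous.
Codon 6: UAU Tyr / UAC Tyr — synonymous.
Codon 7: UCC Ser / UCU Ser — synonymous.
Codon 8: AAG Lys / AAG Lys — identical.
Synonymous differences: 2.

2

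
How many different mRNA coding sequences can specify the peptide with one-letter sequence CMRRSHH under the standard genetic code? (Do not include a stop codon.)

Cys: 2 codons.
Met: 1 codon.
Arg: 6 codons.
Arg: 6 codons.
Ser: 6 codons.
His: 2 codons.
His: 2 codons.
2 × 1 × 6 × 6 × 6 × 2 × 2 = 1728.

1728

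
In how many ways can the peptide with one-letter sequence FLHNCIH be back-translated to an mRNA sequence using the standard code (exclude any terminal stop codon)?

Phe: 2 codons.
Leu: 6 codons.
His: 2 codons.
Asn: 2 codons.
Cys: 2 codons.
Ile: 3 codons.
His: 2 codons.
2 × 6 × 2 × 2 × 2 × 3 × 2 = 576.

576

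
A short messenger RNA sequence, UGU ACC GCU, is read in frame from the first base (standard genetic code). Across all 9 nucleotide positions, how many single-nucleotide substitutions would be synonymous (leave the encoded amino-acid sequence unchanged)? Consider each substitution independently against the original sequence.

Codon 1 (UGU, Cys): 1 synonymous substitution.
Codon 2 (ACC, Thr): 3 synonymous substitutions.
Codon 3 (GCU, Ala): 3 synonymous substitutions.
Total: 1 + 3 + 3 = 7.

7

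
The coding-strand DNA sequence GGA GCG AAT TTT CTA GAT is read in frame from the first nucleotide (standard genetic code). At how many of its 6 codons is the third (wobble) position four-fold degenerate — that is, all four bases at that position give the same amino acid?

Codon 1 GGA (Gly): third position 4-fold.
Codon 2 GCG (Ala): third position 4-fold.
Codon 3 AAT (Asn): third position 2-fold.
Codon 4 TTT (Phe): third position 2-fold.
Codon 5 CTA (Leu): third position 4-fold.
Codon 6 GAT (Asp): third position 2-fold.
Four-fold degenerate third positions: 3.

3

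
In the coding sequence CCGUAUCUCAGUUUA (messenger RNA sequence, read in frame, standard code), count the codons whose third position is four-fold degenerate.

Codon 1 CCG (Pro): third position 4-fold.
Codon 2 UAU (Tyr): third position 2-fold.
Codon 3 CUC (Leu): third position 4-fold.
Codon 4 AGU (Ser): third position 2-fold.
Codon 5 UUA (Leu): third position 2-fold.
Four-fold degenerate third positions: 2.

2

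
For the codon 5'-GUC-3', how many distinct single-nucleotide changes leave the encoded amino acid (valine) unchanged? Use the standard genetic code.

Position 1: none → 0 synonymous.
Position 2: none → 0 synonymous.
Position 3: GUU, GUA, GUG → 3 synonymous.
Total: 0 + 0 + 3 = 3.

3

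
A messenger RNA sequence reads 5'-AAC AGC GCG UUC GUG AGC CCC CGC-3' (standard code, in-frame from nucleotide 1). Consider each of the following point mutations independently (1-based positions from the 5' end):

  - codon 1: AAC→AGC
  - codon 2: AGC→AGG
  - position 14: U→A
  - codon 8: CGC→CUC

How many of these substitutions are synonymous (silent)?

Codon 1: AAC (Asn) → AGC (Ser) — missense.
Codon 2: AGC (Ser) → AGG (Arg) — missense.
Codon 5: GUG (Val) → GAG (Glu) — missense.
Codon 8: CGC (Arg) → CUC (Leu) — missense.
Synonymous: 0 of 4.

0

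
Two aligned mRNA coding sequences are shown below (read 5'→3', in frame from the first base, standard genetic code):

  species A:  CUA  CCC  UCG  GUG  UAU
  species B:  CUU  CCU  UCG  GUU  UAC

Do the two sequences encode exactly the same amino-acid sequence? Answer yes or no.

yes

Codon 1: CUA Leu / CUU Leu — synonymous.
Codon 2: CCC Pro / CCU Pro — synonymous.
Codon 3: UCG Ser / UCG Ser — identical.
Codon 4: GUG Val / GUU Val — synonymous.
Codon 5: UAU Tyr / UAC Tyr — synonymous.
Nonsynonymous differences: 0 → same protein.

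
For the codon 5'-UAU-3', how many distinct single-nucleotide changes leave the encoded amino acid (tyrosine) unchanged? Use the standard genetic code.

1

Position 1: none → 0 synonymous.
Position 2: none → 0 synonymous.
Position 3: UAC → 1 synonymous.
Total: 0 + 0 + 1 = 1.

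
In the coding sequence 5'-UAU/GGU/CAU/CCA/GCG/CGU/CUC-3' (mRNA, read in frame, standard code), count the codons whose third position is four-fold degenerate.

5

Codon 1 UAU (Tyr): third position 2-fold.
Codon 2 GGU (Gly): third position 4-fold.
Codon 3 CAU (His): third position 2-fold.
Codon 4 CCA (Pro): third position 4-fold.
Codon 5 GCG (Ala): third position 4-fold.
Codon 6 CGU (Arg): third position 4-fold.
Codon 7 CUC (Leu): third position 4-fold.
Four-fold degenerate third positions: 5.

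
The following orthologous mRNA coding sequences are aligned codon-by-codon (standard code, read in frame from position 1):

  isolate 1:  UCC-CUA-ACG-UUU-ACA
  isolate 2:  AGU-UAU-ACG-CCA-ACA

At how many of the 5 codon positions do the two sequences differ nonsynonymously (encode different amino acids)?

2

Codon 1: UCC Ser / AGU Ser — synonymous.
Codon 2: CUA Leu / UAU Tyr — nonsynonymous.
Codon 3: ACG Thr / ACG Thr — identical.
Codon 4: UUU Phe / CCA Pro — nonsynonymous.
Codon 5: ACA Thr / ACA Thr — identical.
Nonsynonymous differences: 2.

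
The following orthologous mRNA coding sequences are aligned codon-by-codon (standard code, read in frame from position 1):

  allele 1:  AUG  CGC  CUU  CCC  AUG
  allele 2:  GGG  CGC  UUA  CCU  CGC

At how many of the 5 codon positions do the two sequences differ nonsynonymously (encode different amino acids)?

2

Codon 1: AUG Met / GGG Gly — nonsynonymous.
Codon 2: CGC Arg / CGC Arg — identical.
Codon 3: CUU Leu / UUA Leu — synonymous.
Codon 4: CCC Pro / CCU Pro — synonymous.
Codon 5: AUG Met / CGC Arg — nonsynonymous.
Nonsynonymous differences: 2.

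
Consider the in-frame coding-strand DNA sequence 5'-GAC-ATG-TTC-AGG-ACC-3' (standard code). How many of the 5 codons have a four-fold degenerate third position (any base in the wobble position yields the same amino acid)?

Codon 1 GAC (Asp): third position 2-fold.
Codon 2 ATG (Met): third position 1-fold.
Codon 3 TTC (Phe): third position 2-fold.
Codon 4 AGG (Arg): third position 2-fold.
Codon 5 ACC (Thr): third position 4-fold.
Four-fold degenerate third positions: 1.

1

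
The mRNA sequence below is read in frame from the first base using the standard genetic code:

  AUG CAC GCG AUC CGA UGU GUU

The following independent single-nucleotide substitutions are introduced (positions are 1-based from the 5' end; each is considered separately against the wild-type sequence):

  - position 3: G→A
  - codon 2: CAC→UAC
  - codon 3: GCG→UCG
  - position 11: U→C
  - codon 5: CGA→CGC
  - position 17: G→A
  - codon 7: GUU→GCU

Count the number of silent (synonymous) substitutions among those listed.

1

Codon 1: AUG (Met) → AUA (Ile) — missense.
Codon 2: CAC (His) → UAC (Tyr) — missense.
Codon 3: GCG (Ala) → UCG (Ser) — missense.
Codon 4: AUC (Ile) → ACC (Thr) — missense.
Codon 5: CGA (Arg) → CGC (Arg) — synonymous.
Codon 6: UGU (Cys) → UAU (Tyr) — missense.
Codon 7: GUU (Val) → GCU (Ala) — missense.
Synonymous: 1 of 7.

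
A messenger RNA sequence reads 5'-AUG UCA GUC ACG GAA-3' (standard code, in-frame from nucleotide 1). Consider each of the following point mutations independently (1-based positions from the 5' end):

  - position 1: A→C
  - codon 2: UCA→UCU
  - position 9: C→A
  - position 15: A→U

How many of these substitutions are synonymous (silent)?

2

Codon 1: AUG (Met) → CUG (Leu) — missense.
Codon 2: UCA (Ser) → UCU (Ser) — synonymous.
Codon 3: GUC (Val) → GUA (Val) — synonymous.
Codon 5: GAA (Glu) → GAU (Asp) — missense.
Synonymous: 2 of 4.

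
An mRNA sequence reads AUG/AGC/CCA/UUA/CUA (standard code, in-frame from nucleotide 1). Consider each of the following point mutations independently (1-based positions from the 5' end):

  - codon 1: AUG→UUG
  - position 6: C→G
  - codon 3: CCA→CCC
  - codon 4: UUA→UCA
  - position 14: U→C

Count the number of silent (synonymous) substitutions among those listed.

Codon 1: AUG (Met) → UUG (Leu) — missense.
Codon 2: AGC (Ser) → AGG (Arg) — missense.
Codon 3: CCA (Pro) → CCC (Pro) — synonymous.
Codon 4: UUA (Leu) → UCA (Ser) — missense.
Codon 5: CUA (Leu) → CCA (Pro) — missense.
Synonymous: 1 of 5.

1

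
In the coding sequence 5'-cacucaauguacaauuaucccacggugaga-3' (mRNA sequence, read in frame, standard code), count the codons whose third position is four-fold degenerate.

Codon 1 CAC (His): third position 2-fold.
Codon 2 UCA (Ser): third position 4-fold.
Codon 3 AUG (Met): third position 1-fold.
Codon 4 UAC (Tyr): third position 2-fold.
Codon 5 AAU (Asn): third position 2-fold.
Codon 6 UAU (Tyr): third position 2-fold.
Codon 7 CCC (Pro): third position 4-fold.
Codon 8 ACG (Thr): third position 4-fold.
Codon 9 GUG (Val): third position 4-fold.
Codon 10 AGA (Arg): third position 2-fold.
Four-fold degenerate third positions: 4.

4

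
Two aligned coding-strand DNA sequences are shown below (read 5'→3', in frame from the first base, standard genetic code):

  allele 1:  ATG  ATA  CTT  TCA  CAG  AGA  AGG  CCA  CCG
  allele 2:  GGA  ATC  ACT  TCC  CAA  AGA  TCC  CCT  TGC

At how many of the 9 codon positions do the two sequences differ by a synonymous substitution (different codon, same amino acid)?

Codon 1: ATG Met / GGA Gly — nonsynonymous.
Codon 2: ATA Ile / ATC Ile — synonymous.
Codon 3: CTT Leu / ACT Thr — nonsynonymous.
Codon 4: TCA Ser / TCC Ser — synonymous.
Codon 5: CAG Gln / CAA Gln — synonymous.
Codon 6: AGA Arg / AGA Arg — identical.
Codon 7: AGG Arg / TCC Ser — nonsynonymous.
Codon 8: CCA Pro / CCT Pro — synonymous.
Codon 9: CCG Pro / TGC Cys — nonsynonymous.
Synonymous differences: 4.

4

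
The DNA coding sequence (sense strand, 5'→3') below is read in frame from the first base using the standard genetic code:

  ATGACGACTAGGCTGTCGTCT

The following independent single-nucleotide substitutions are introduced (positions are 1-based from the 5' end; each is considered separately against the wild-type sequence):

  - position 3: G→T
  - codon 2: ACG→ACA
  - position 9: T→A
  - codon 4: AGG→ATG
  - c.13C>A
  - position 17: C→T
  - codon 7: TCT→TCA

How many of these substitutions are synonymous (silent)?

3

Codon 1: ATG (Met) → ATT (Ile) — missense.
Codon 2: ACG (Thr) → ACA (Thr) — synonymous.
Codon 3: ACT (Thr) → ACA (Thr) — synonymous.
Codon 4: AGG (Arg) → ATG (Met) — missense.
Codon 5: CTG (Leu) → ATG (Met) — missense.
Codon 6: TCG (Ser) → TTG (Leu) — missense.
Codon 7: TCT (Ser) → TCA (Ser) — synonymous.
Synonymous: 3 of 7.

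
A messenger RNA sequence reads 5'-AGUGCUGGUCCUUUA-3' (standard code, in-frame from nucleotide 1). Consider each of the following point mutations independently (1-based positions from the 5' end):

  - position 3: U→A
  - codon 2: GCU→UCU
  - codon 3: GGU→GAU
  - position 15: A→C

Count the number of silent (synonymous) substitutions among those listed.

0

Codon 1: AGU (Ser) → AGA (Arg) — missense.
Codon 2: GCU (Ala) → UCU (Ser) — missense.
Codon 3: GGU (Gly) → GAU (Asp) — missense.
Codon 5: UUA (Leu) → UUC (Phe) — missense.
Synonymous: 0 of 4.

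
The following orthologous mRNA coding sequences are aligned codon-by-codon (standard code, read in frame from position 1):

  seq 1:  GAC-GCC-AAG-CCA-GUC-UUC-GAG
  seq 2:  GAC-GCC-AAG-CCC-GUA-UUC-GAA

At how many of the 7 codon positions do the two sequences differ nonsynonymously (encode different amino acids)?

Codon 1: GAC Asp / GAC Asp — identical.
Codon 2: GCC Ala / GCC Ala — identical.
Codon 3: AAG Lys / AAG Lys — identical.
Codon 4: CCA Pro / CCC Pro — synonymous.
Codon 5: GUC Val / GUA Val — synonymous.
Codon 6: UUC Phe / UUC Phe — identical.
Codon 7: GAG Glu / GAA Glu — synonymous.
Nonsynonymous differences: 0.

0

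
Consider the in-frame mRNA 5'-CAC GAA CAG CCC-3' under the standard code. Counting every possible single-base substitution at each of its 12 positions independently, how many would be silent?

Codon 1 (CAC, His): 1 synonymous substitution.
Codon 2 (GAA, Glu): 1 synonymous substitution.
Codon 3 (CAG, Gln): 1 synonymous substitution.
Codon 4 (CCC, Pro): 3 synonymous substitutions.
Total: 1 + 1 + 1 + 3 = 6.

6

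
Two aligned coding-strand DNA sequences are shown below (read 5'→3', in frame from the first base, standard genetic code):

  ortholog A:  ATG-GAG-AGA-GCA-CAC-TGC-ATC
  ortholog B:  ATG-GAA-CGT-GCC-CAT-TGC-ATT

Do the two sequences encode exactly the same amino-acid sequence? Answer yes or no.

yes

Codon 1: ATG Met / ATG Met — identical.
Codon 2: GAG Glu / GAA Glu — synonymous.
Codon 3: AGA Arg / CGT Arg — synonymous.
Codon 4: GCA Ala / GCC Ala — synonymous.
Codon 5: CAC His / CAT His — synonymous.
Codon 6: TGC Cys / TGC Cys — identical.
Codon 7: ATC Ile / ATT Ile — synonymous.
Nonsynonymous differences: 0 → same protein.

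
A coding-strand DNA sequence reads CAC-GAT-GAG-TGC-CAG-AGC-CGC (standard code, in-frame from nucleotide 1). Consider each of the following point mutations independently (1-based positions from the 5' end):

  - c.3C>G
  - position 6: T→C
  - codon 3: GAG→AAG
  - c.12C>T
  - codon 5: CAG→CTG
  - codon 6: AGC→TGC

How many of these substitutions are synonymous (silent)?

Codon 1: CAC (His) → CAG (Gln) — missense.
Codon 2: GAT (Asp) → GAC (Asp) — synonymous.
Codon 3: GAG (Glu) → AAG (Lys) — missense.
Codon 4: TGC (Cys) → TGT (Cys) — synonymous.
Codon 5: CAG (Gln) → CTG (Leu) — missense.
Codon 6: AGC (Ser) → TGC (Cys) — missense.
Synonymous: 2 of 6.

2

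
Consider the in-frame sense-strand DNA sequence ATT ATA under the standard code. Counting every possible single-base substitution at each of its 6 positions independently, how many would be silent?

Codon 1 (ATT, Ile): 2 synonymous substitutions.
Codon 2 (ATA, Ile): 2 synonymous substitutions.
Total: 2 + 2 = 4.

4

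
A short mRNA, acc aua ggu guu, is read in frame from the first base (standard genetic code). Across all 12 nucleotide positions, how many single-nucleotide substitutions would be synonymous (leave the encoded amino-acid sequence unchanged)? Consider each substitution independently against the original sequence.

11

Codon 1 (ACC, Thr): 3 synonymous substitutions.
Codon 2 (AUA, Ile): 2 synonymous substitutions.
Codon 3 (GGU, Gly): 3 synonymous substitutions.
Codon 4 (GUU, Val): 3 synonymous substitutions.
Total: 3 + 2 + 3 + 3 = 11.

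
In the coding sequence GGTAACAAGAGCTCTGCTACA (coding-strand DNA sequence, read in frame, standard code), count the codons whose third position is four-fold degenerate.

4

Codon 1 GGT (Gly): third position 4-fold.
Codon 2 AAC (Asn): third position 2-fold.
Codon 3 AAG (Lys): third position 2-fold.
Codon 4 AGC (Ser): third position 2-fold.
Codon 5 TCT (Ser): third position 4-fold.
Codon 6 GCT (Ala): third position 4-fold.
Codon 7 ACA (Thr): third position 4-fold.
Four-fold degenerate third positions: 4.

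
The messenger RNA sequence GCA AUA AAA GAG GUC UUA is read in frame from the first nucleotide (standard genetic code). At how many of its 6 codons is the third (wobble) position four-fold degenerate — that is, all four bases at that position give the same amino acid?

Codon 1 GCA (Ala): third position 4-fold.
Codon 2 AUA (Ile): third position 3-fold.
Codon 3 AAA (Lys): third position 2-fold.
Codon 4 GAG (Glu): third position 2-fold.
Codon 5 GUC (Val): third position 4-fold.
Codon 6 UUA (Leu): third position 2-fold.
Four-fold degenerate third positions: 2.

2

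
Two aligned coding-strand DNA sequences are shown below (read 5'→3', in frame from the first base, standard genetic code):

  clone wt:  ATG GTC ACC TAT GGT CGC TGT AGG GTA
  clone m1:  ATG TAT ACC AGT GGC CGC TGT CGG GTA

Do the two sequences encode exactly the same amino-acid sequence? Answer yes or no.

no

Codon 1: ATG Met / ATG Met — identical.
Codon 2: GTC Val / TAT Tyr — nonsynonymous.
Codon 3: ACC Thr / ACC Thr — identical.
Codon 4: TAT Tyr / AGT Ser — nonsynonymous.
Codon 5: GGT Gly / GGC Gly — synonymous.
Codon 6: CGC Arg / CGC Arg — identical.
Codon 7: TGT Cys / TGT Cys — identical.
Codon 8: AGG Arg / CGG Arg — synonymous.
Codon 9: GTA Val / GTA Val — identical.
Nonsynonymous differences: 2 → different protein.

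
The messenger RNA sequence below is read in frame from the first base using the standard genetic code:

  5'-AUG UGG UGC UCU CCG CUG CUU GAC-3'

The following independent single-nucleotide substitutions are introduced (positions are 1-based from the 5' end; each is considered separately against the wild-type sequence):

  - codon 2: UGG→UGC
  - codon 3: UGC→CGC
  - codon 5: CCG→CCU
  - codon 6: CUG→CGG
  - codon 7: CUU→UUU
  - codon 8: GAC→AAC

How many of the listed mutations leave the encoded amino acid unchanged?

Codon 2: UGG (Trp) → UGC (Cys) — missense.
Codon 3: UGC (Cys) → CGC (Arg) — missense.
Codon 5: CCG (Pro) → CCU (Pro) — synonymous.
Codon 6: CUG (Leu) → CGG (Arg) — missense.
Codon 7: CUU (Leu) → UUU (Phe) — missense.
Codon 8: GAC (Asp) → AAC (Asn) — missense.
Synonymous: 1 of 6.

1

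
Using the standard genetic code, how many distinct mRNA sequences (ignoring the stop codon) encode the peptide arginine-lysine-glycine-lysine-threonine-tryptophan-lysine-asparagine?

1536

Arg: 6 codons.
Lys: 2 codons.
Gly: 4 codons.
Lys: 2 codons.
Thr: 4 codons.
Trp: 1 codon.
Lys: 2 codons.
Asn: 2 codons.
6 × 2 × 4 × 2 × 4 × 1 × 2 × 2 = 1536.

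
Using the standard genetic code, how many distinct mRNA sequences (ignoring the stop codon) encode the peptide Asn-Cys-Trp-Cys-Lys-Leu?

96

Asn: 2 codons.
Cys: 2 codons.
Trp: 1 codon.
Cys: 2 codons.
Lys: 2 codons.
Leu: 6 codons.
2 × 2 × 1 × 2 × 2 × 6 = 96.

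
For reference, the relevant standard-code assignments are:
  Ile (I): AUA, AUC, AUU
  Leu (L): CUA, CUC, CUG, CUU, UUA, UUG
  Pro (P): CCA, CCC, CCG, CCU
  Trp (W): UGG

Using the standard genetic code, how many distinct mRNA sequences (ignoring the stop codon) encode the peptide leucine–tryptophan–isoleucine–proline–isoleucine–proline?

Leu: 6 codons.
Trp: 1 codon.
Ile: 3 codons.
Pro: 4 codons.
Ile: 3 codons.
Pro: 4 codons.
6 × 1 × 3 × 4 × 3 × 4 = 864.

864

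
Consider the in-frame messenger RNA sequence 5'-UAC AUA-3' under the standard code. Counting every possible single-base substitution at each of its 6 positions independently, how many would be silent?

3

Codon 1 (UAC, Tyr): 1 synonymous substitution.
Codon 2 (AUA, Ile): 2 synonymous substitutions.
Total: 1 + 2 = 3.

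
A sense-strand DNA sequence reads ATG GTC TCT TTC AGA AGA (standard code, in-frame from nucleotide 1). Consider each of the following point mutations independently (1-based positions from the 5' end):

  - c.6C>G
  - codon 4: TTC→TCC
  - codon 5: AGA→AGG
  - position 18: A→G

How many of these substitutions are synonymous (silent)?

3

Codon 2: GTC (Val) → GTG (Val) — synonymous.
Codon 4: TTC (Phe) → TCC (Ser) — missense.
Codon 5: AGA (Arg) → AGG (Arg) — synonymous.
Codon 6: AGA (Arg) → AGG (Arg) — synonymous.
Synonymous: 3 of 4.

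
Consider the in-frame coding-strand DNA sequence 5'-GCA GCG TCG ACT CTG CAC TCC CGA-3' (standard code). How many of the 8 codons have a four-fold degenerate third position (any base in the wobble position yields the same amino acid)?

Codon 1 GCA (Ala): third position 4-fold.
Codon 2 GCG (Ala): third position 4-fold.
Codon 3 TCG (Ser): third position 4-fold.
Codon 4 ACT (Thr): third position 4-fold.
Codon 5 CTG (Leu): third position 4-fold.
Codon 6 CAC (His): third position 2-fold.
Codon 7 TCC (Ser): third position 4-fold.
Codon 8 CGA (Arg): third position 4-fold.
Four-fold degenerate third positions: 7.

7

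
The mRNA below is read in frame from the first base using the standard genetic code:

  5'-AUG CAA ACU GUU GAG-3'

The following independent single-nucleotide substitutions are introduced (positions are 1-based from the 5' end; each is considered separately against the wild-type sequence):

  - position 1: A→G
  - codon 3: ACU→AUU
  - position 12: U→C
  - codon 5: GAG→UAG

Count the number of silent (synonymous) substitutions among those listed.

Codon 1: AUG (Met) → GUG (Val) — missense.
Codon 3: ACU (Thr) → AUU (Ile) — missense.
Codon 4: GUU (Val) → GUC (Val) — synonymous.
Codon 5: GAG (Glu) → UAG (Stop) — nonsense.
Synonymous: 1 of 4.

1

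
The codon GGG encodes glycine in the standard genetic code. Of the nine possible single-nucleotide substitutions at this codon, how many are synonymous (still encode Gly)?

Position 1: none → 0 synonymous.
Position 2: none → 0 synonymous.
Position 3: GGT, GGC, GGA → 3 synonymous.
Total: 0 + 0 + 3 = 3.

3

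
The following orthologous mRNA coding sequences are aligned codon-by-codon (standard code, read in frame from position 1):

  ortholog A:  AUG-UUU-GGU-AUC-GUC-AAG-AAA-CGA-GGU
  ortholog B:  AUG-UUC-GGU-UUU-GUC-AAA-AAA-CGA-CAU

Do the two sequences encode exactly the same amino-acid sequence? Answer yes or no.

no

Codon 1: AUG Met / AUG Met — identical.
Codon 2: UUU Phe / UUC Phe — synonymous.
Codon 3: GGU Gly / GGU Gly — identical.
Codon 4: AUC Ile / UUU Phe — nonsynonymous.
Codon 5: GUC Val / GUC Val — identical.
Codon 6: AAG Lys / AAA Lys — synonymous.
Codon 7: AAA Lys / AAA Lys — identical.
Codon 8: CGA Arg / CGA Arg — identical.
Codon 9: GGU Gly / CAU His — nonsynonymous.
Nonsynonymous differences: 2 → different protein.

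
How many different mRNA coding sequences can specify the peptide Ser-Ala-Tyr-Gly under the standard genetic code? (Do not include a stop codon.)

192

Ser: 6 codons.
Ala: 4 codons.
Tyr: 2 codons.
Gly: 4 codons.
6 × 4 × 2 × 4 = 192.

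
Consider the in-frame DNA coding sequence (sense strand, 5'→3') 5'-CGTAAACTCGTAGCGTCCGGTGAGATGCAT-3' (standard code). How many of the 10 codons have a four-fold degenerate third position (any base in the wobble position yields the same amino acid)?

Codon 1 CGT (Arg): third position 4-fold.
Codon 2 AAA (Lys): third position 2-fold.
Codon 3 CTC (Leu): third position 4-fold.
Codon 4 GTA (Val): third position 4-fold.
Codon 5 GCG (Ala): third position 4-fold.
Codon 6 TCC (Ser): third position 4-fold.
Codon 7 GGT (Gly): third position 4-fold.
Codon 8 GAG (Glu): third position 2-fold.
Codon 9 ATG (Met): third position 1-fold.
Codon 10 CAT (His): third position 2-fold.
Four-fold degenerate third positions: 6.

6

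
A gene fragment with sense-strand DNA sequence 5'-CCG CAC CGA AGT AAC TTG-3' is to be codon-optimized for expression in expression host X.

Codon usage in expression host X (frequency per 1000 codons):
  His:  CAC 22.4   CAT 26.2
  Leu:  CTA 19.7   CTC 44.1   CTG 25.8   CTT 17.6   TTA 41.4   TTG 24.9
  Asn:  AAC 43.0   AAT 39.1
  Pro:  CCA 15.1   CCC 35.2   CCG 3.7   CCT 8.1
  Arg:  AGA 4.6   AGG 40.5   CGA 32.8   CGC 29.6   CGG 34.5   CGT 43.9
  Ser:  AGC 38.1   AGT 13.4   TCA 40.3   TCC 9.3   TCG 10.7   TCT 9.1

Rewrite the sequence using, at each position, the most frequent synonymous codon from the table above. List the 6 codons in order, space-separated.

CCC CAT CGT TCA AAC CTC

Codon 1 (Pro): best is CCC at 35.2.
Codon 2 (His): best is CAT at 26.2.
Codon 3 (Arg): best is CGT at 43.9.
Codon 4 (Ser): best is TCA at 40.3.
Codon 5 (Asn): best is AAC at 43.0.
Codon 6 (Leu): best is CTC at 44.1.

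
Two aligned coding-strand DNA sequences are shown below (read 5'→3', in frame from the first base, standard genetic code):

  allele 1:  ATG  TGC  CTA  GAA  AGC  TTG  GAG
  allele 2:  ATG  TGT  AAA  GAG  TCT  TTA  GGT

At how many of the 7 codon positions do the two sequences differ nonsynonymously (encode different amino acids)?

Codon 1: ATG Met / ATG Met — identical.
Codon 2: TGC Cys / TGT Cys — synonymous.
Codon 3: CTA Leu / AAA Lys — nonsynonymous.
Codon 4: GAA Glu / GAG Glu — synonymous.
Codon 5: AGC Ser / TCT Ser — synonymous.
Codon 6: TTG Leu / TTA Leu — synonymous.
Codon 7: GAG Glu / GGT Gly — nonsynonymous.
Nonsynonymous differences: 2.

2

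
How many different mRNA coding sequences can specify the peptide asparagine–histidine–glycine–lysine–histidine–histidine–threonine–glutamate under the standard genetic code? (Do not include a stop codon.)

1024

Asn: 2 codons.
His: 2 codons.
Gly: 4 codons.
Lys: 2 codons.
His: 2 codons.
His: 2 codons.
Thr: 4 codons.
Glu: 2 codons.
2 × 2 × 4 × 2 × 2 × 2 × 4 × 2 = 1024.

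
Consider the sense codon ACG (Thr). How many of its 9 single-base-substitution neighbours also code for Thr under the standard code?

Position 1: none → 0 synonymous.
Position 2: none → 0 synonymous.
Position 3: ACT, ACC, ACA → 3 synonymous.
Total: 0 + 0 + 3 = 3.

3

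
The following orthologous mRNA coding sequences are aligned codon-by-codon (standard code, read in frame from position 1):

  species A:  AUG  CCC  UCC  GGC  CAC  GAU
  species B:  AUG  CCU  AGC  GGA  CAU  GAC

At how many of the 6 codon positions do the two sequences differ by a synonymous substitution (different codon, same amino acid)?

Codon 1: AUG Met / AUG Met — identical.
Codon 2: CCC Pro / CCU Pro — synonymous.
Codon 3: UCC Ser / AGC Ser — synonymous.
Codon 4: GGC Gly / GGA Gly — synonymous.
Codon 5: CAC His / CAU His — synonymous.
Codon 6: GAU Asp / GAC Asp — synonymous.
Synonymous differences: 5.

5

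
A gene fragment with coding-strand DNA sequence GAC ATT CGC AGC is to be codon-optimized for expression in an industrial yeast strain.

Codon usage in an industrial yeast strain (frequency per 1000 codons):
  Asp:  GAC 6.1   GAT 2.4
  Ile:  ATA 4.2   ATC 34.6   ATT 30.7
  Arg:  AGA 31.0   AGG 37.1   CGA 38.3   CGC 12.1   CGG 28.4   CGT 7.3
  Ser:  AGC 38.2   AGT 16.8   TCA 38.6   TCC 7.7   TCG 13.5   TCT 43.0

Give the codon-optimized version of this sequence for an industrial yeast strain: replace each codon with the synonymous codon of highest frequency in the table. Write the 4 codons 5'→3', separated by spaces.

GAC ATC CGA TCT

Codon 1 (Asp): best is GAC at 6.1.
Codon 2 (Ile): best is ATC at 34.6.
Codon 3 (Arg): best is CGA at 38.3.
Codon 4 (Ser): best is TCT at 43.0.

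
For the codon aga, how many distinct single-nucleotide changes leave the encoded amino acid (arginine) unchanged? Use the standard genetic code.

Position 1: CGA → 1 synonymous.
Position 2: none → 0 synonymous.
Position 3: AGG → 1 synonymous.
Total: 1 + 0 + 1 = 2.

2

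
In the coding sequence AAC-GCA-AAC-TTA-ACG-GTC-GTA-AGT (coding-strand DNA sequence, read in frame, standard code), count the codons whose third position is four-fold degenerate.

Codon 1 AAC (Asn): third position 2-fold.
Codon 2 GCA (Ala): third position 4-fold.
Codon 3 AAC (Asn): third position 2-fold.
Codon 4 TTA (Leu): third position 2-fold.
Codon 5 ACG (Thr): third position 4-fold.
Codon 6 GTC (Val): third position 4-fold.
Codon 7 GTA (Val): third position 4-fold.
Codon 8 AGT (Ser): third position 2-fold.
Four-fold degenerate third positions: 4.

4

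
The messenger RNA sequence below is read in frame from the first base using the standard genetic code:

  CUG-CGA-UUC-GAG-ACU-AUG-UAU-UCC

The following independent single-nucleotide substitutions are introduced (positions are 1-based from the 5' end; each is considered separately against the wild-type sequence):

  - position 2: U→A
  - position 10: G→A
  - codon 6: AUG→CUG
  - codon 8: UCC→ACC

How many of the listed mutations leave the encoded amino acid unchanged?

0

Codon 1: CUG (Leu) → CAG (Gln) — missense.
Codon 4: GAG (Glu) → AAG (Lys) — missense.
Codon 6: AUG (Met) → CUG (Leu) — missense.
Codon 8: UCC (Ser) → ACC (Thr) — missense.
Synonymous: 0 of 4.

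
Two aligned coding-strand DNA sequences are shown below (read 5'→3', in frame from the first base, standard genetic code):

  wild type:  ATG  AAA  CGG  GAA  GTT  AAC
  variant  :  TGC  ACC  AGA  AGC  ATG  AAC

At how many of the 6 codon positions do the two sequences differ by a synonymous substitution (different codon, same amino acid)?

Codon 1: ATG Met / TGC Cys — nonsynonymous.
Codon 2: AAA Lys / ACC Thr — nonsynonymous.
Codon 3: CGG Arg / AGA Arg — synonymous.
Codon 4: GAA Glu / AGC Ser — nonsynonymous.
Codon 5: GTT Val / ATG Met — nonsynonymous.
Codon 6: AAC Asn / AAC Asn — identical.
Synonymous differences: 1.

1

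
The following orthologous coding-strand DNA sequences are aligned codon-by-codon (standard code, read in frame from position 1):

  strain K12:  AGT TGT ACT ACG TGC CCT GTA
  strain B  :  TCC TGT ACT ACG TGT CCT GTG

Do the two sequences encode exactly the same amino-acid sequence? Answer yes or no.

yes

Codon 1: AGT Ser / TCC Ser — synonymous.
Codon 2: TGT Cys / TGT Cys — identical.
Codon 3: ACT Thr / ACT Thr — identical.
Codon 4: ACG Thr / ACG Thr — identical.
Codon 5: TGC Cys / TGT Cys — synonymous.
Codon 6: CCT Pro / CCT Pro — identical.
Codon 7: GTA Val / GTG Val — synonymous.
Nonsynonymous differences: 0 → same protein.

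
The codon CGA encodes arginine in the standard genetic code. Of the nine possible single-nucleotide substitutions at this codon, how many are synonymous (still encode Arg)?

Position 1: AGA → 1 synonymous.
Position 2: none → 0 synonymous.
Position 3: CGT, CGC, CGG → 3 synonymous.
Total: 1 + 0 + 3 = 4.

4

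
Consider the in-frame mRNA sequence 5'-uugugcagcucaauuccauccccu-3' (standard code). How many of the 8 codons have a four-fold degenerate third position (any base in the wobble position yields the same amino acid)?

4

Codon 1 UUG (Leu): third position 2-fold.
Codon 2 UGC (Cys): third position 2-fold.
Codon 3 AGC (Ser): third position 2-fold.
Codon 4 UCA (Ser): third position 4-fold.
Codon 5 AUU (Ile): third position 3-fold.
Codon 6 CCA (Pro): third position 4-fold.
Codon 7 UCC (Ser): third position 4-fold.
Codon 8 CCU (Pro): third position 4-fold.
Four-fold degenerate third positions: 4.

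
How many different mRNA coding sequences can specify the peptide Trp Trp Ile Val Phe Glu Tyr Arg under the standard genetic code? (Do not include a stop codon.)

576

Trp: 1 codon.
Trp: 1 codon.
Ile: 3 codons.
Val: 4 codons.
Phe: 2 codons.
Glu: 2 codons.
Tyr: 2 codons.
Arg: 6 codons.
1 × 1 × 3 × 4 × 2 × 2 × 2 × 6 = 576.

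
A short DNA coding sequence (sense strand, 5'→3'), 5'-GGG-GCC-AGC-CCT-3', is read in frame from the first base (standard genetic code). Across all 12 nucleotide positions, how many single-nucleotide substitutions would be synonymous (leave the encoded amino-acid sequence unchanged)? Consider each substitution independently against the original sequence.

10

Codon 1 (GGG, Gly): 3 synonymous substitutions.
Codon 2 (GCC, Ala): 3 synonymous substitutions.
Codon 3 (AGC, Ser): 1 synonymous substitution.
Codon 4 (CCT, Pro): 3 synonymous substitutions.
Total: 3 + 3 + 1 + 3 = 10.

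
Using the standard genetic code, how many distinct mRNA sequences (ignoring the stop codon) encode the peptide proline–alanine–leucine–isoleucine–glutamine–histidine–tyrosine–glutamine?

Pro: 4 codons.
Ala: 4 codons.
Leu: 6 codons.
Ile: 3 codons.
Gln: 2 codons.
His: 2 codons.
Tyr: 2 codons.
Gln: 2 codons.
4 × 4 × 6 × 3 × 2 × 2 × 2 × 2 = 4608.

4608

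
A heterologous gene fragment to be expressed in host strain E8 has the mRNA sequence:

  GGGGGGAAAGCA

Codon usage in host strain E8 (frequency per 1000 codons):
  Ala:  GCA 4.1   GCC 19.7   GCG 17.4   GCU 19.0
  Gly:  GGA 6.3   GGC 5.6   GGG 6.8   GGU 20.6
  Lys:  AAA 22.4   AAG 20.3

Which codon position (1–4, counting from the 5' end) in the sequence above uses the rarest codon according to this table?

Codon 1 GGG (Gly): 6.8 per 1000.
Codon 2 GGG (Gly): 6.8 per 1000.
Codon 3 AAA (Lys): 22.4 per 1000.
Codon 4 GCA (Ala): 4.1 per 1000.
Lowest frequency is 4.1 at codon 4.

4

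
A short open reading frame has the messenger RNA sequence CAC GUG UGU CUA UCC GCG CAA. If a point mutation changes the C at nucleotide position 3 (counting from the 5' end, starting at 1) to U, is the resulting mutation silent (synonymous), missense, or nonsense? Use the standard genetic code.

silent

Position 3 falls in codon 1: CAC → His.
After the substitution the codon is CAU → His.
Both encode His, so the change is synonymous.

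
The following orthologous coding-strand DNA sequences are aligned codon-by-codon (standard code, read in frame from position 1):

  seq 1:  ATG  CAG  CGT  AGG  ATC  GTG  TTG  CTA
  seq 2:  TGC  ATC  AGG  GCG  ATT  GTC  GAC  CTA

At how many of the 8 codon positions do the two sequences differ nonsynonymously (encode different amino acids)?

Codon 1: ATG Met / TGC Cys — nonsynonymous.
Codon 2: CAG Gln / ATC Ile — nonsynonymous.
Codon 3: CGT Arg / AGG Arg — synonymous.
Codon 4: AGG Arg / GCG Ala — nonsynonymous.
Codon 5: ATC Ile / ATT Ile — synonymous.
Codon 6: GTG Val / GTC Val — synonymous.
Codon 7: TTG Leu / GAC Asp — nonsynonymous.
Codon 8: CTA Leu / CTA Leu — identical.
Nonsynonymous differences: 4.

4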